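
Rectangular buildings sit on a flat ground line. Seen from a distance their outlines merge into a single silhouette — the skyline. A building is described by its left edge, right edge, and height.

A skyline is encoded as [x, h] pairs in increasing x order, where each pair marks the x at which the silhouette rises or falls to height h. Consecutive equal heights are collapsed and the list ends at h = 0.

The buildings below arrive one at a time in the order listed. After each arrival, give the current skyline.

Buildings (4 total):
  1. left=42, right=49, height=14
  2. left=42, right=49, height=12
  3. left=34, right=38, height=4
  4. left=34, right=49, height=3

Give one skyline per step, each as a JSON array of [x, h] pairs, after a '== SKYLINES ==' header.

== SKYLINES ==
[[42,14],[49,0]]
[[42,14],[49,0]]
[[34,4],[38,0],[42,14],[49,0]]
[[34,4],[38,3],[42,14],[49,0]]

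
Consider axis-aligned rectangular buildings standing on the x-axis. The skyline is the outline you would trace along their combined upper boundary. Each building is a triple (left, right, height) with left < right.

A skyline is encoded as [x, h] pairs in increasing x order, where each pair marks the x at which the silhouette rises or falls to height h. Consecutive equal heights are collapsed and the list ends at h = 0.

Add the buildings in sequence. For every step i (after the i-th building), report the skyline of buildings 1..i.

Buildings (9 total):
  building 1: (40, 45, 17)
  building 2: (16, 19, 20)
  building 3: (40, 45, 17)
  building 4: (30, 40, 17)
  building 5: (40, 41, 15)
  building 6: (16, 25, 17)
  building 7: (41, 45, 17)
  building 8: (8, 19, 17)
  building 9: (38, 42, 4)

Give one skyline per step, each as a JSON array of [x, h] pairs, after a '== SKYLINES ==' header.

== SKYLINES ==
[[40,17],[45,0]]
[[16,20],[19,0],[40,17],[45,0]]
[[16,20],[19,0],[40,17],[45,0]]
[[16,20],[19,0],[30,17],[45,0]]
[[16,20],[19,0],[30,17],[45,0]]
[[16,20],[19,17],[25,0],[30,17],[45,0]]
[[16,20],[19,17],[25,0],[30,17],[45,0]]
[[8,17],[16,20],[19,17],[25,0],[30,17],[45,0]]
[[8,17],[16,20],[19,17],[25,0],[30,17],[45,0]]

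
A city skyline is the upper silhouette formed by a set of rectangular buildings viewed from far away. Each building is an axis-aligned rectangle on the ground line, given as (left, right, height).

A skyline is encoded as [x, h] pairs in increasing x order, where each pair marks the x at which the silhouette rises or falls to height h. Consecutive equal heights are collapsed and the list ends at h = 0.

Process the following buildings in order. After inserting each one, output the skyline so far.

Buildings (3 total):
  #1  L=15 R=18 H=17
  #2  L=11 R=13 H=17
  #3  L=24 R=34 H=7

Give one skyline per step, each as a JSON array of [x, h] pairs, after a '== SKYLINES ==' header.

== SKYLINES ==
[[15,17],[18,0]]
[[11,17],[13,0],[15,17],[18,0]]
[[11,17],[13,0],[15,17],[18,0],[24,7],[34,0]]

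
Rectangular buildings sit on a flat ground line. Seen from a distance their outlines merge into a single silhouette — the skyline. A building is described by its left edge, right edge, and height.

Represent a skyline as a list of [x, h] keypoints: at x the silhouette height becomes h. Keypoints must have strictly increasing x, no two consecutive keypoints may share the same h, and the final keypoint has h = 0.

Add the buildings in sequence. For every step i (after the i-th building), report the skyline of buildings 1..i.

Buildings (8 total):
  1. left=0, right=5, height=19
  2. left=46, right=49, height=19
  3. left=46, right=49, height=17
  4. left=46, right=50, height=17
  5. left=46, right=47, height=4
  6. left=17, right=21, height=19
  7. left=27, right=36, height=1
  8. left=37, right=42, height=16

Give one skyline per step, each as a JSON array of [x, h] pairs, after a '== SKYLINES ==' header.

== SKYLINES ==
[[0,19],[5,0]]
[[0,19],[5,0],[46,19],[49,0]]
[[0,19],[5,0],[46,19],[49,0]]
[[0,19],[5,0],[46,19],[49,17],[50,0]]
[[0,19],[5,0],[46,19],[49,17],[50,0]]
[[0,19],[5,0],[17,19],[21,0],[46,19],[49,17],[50,0]]
[[0,19],[5,0],[17,19],[21,0],[27,1],[36,0],[46,19],[49,17],[50,0]]
[[0,19],[5,0],[17,19],[21,0],[27,1],[36,0],[37,16],[42,0],[46,19],[49,17],[50,0]]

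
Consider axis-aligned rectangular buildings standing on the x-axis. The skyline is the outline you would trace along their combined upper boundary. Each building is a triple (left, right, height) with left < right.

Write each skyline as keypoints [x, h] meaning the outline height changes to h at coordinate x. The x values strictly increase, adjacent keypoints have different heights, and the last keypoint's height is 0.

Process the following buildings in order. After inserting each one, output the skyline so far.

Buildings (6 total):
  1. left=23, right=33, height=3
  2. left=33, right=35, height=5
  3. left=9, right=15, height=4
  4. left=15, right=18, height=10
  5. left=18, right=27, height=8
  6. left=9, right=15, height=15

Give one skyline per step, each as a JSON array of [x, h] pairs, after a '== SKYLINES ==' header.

== SKYLINES ==
[[23,3],[33,0]]
[[23,3],[33,5],[35,0]]
[[9,4],[15,0],[23,3],[33,5],[35,0]]
[[9,4],[15,10],[18,0],[23,3],[33,5],[35,0]]
[[9,4],[15,10],[18,8],[27,3],[33,5],[35,0]]
[[9,15],[15,10],[18,8],[27,3],[33,5],[35,0]]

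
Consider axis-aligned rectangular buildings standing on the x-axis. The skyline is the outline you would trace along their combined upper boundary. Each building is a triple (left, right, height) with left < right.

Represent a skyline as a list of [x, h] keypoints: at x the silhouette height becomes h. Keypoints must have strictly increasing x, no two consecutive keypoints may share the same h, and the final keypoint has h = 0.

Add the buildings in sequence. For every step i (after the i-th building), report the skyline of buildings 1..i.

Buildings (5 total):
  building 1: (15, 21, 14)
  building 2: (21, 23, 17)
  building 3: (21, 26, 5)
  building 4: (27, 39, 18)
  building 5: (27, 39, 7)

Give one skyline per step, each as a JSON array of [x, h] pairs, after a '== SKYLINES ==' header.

== SKYLINES ==
[[15,14],[21,0]]
[[15,14],[21,17],[23,0]]
[[15,14],[21,17],[23,5],[26,0]]
[[15,14],[21,17],[23,5],[26,0],[27,18],[39,0]]
[[15,14],[21,17],[23,5],[26,0],[27,18],[39,0]]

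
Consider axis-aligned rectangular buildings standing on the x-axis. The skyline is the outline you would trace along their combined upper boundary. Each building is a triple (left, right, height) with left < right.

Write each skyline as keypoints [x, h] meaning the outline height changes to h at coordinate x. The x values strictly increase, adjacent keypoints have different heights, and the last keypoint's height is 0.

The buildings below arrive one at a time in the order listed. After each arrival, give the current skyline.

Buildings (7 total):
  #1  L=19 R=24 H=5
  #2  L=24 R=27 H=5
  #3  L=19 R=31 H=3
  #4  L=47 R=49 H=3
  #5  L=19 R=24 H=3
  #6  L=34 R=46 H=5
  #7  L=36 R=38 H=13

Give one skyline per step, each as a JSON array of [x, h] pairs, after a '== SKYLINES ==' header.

== SKYLINES ==
[[19,5],[24,0]]
[[19,5],[27,0]]
[[19,5],[27,3],[31,0]]
[[19,5],[27,3],[31,0],[47,3],[49,0]]
[[19,5],[27,3],[31,0],[47,3],[49,0]]
[[19,5],[27,3],[31,0],[34,5],[46,0],[47,3],[49,0]]
[[19,5],[27,3],[31,0],[34,5],[36,13],[38,5],[46,0],[47,3],[49,0]]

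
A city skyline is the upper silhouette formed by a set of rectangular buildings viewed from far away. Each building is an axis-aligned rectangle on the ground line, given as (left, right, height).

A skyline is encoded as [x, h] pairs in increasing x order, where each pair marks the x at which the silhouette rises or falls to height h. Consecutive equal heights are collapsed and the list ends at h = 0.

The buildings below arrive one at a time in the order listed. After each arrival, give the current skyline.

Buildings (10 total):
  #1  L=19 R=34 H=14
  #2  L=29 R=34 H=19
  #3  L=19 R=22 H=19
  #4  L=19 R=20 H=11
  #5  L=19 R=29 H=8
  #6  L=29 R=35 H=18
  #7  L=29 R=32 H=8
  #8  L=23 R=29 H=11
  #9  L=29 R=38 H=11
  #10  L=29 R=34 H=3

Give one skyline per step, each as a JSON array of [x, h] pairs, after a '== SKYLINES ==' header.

== SKYLINES ==
[[19,14],[34,0]]
[[19,14],[29,19],[34,0]]
[[19,19],[22,14],[29,19],[34,0]]
[[19,19],[22,14],[29,19],[34,0]]
[[19,19],[22,14],[29,19],[34,0]]
[[19,19],[22,14],[29,19],[34,18],[35,0]]
[[19,19],[22,14],[29,19],[34,18],[35,0]]
[[19,19],[22,14],[29,19],[34,18],[35,0]]
[[19,19],[22,14],[29,19],[34,18],[35,11],[38,0]]
[[19,19],[22,14],[29,19],[34,18],[35,11],[38,0]]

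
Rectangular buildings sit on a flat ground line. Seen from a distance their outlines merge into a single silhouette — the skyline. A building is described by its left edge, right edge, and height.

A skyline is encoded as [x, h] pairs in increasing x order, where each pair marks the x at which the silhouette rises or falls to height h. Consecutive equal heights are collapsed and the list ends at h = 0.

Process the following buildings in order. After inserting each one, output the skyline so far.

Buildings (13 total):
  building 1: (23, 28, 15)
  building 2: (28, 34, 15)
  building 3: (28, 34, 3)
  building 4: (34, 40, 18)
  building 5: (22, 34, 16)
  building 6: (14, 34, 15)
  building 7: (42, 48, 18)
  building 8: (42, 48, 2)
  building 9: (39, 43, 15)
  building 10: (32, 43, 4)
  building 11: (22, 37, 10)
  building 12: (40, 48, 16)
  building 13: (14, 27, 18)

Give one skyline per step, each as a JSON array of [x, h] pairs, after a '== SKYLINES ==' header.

== SKYLINES ==
[[23,15],[28,0]]
[[23,15],[34,0]]
[[23,15],[34,0]]
[[23,15],[34,18],[40,0]]
[[22,16],[34,18],[40,0]]
[[14,15],[22,16],[34,18],[40,0]]
[[14,15],[22,16],[34,18],[40,0],[42,18],[48,0]]
[[14,15],[22,16],[34,18],[40,0],[42,18],[48,0]]
[[14,15],[22,16],[34,18],[40,15],[42,18],[48,0]]
[[14,15],[22,16],[34,18],[40,15],[42,18],[48,0]]
[[14,15],[22,16],[34,18],[40,15],[42,18],[48,0]]
[[14,15],[22,16],[34,18],[40,16],[42,18],[48,0]]
[[14,18],[27,16],[34,18],[40,16],[42,18],[48,0]]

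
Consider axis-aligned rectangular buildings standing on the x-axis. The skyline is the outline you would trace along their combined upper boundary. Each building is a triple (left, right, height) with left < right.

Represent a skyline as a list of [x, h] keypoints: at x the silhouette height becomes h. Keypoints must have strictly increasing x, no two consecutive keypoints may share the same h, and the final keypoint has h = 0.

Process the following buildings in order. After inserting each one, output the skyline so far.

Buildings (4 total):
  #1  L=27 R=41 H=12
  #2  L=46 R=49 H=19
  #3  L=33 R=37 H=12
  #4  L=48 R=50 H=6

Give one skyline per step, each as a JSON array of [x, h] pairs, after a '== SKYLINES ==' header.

== SKYLINES ==
[[27,12],[41,0]]
[[27,12],[41,0],[46,19],[49,0]]
[[27,12],[41,0],[46,19],[49,0]]
[[27,12],[41,0],[46,19],[49,6],[50,0]]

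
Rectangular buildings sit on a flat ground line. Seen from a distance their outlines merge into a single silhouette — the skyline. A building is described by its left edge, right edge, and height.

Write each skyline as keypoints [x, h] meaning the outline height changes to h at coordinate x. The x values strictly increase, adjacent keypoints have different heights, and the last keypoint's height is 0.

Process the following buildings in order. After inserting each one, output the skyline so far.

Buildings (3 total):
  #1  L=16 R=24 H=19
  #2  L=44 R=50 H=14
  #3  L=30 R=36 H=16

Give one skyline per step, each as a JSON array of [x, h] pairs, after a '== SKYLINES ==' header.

== SKYLINES ==
[[16,19],[24,0]]
[[16,19],[24,0],[44,14],[50,0]]
[[16,19],[24,0],[30,16],[36,0],[44,14],[50,0]]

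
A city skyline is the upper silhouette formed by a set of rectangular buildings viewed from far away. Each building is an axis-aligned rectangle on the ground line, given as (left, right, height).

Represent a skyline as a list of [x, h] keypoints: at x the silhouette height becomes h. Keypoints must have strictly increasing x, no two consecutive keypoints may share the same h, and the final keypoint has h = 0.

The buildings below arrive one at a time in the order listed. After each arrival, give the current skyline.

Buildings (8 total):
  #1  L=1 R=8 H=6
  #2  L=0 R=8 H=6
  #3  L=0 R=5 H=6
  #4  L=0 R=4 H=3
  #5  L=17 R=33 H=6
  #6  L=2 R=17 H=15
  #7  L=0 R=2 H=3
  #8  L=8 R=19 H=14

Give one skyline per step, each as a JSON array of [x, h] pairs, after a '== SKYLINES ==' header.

== SKYLINES ==
[[1,6],[8,0]]
[[0,6],[8,0]]
[[0,6],[8,0]]
[[0,6],[8,0]]
[[0,6],[8,0],[17,6],[33,0]]
[[0,6],[2,15],[17,6],[33,0]]
[[0,6],[2,15],[17,6],[33,0]]
[[0,6],[2,15],[17,14],[19,6],[33,0]]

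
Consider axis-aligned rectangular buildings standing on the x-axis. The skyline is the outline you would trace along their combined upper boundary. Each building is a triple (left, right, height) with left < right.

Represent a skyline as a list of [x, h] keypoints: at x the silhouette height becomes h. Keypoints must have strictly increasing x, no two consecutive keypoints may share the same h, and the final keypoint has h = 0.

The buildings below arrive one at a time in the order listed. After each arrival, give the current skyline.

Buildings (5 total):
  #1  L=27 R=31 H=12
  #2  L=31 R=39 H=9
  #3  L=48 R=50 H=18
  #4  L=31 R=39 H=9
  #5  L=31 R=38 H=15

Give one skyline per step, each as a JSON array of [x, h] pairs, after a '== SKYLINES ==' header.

== SKYLINES ==
[[27,12],[31,0]]
[[27,12],[31,9],[39,0]]
[[27,12],[31,9],[39,0],[48,18],[50,0]]
[[27,12],[31,9],[39,0],[48,18],[50,0]]
[[27,12],[31,15],[38,9],[39,0],[48,18],[50,0]]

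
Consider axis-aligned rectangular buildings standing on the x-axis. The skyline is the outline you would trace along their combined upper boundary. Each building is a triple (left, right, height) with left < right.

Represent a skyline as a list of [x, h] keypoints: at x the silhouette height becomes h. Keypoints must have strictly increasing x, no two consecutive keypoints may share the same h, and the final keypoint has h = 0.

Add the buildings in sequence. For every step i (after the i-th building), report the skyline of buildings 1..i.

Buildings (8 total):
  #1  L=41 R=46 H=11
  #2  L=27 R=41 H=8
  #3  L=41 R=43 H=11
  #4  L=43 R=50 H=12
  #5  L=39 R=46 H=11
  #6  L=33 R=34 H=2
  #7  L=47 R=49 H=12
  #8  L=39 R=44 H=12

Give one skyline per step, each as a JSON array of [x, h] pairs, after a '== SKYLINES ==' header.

== SKYLINES ==
[[41,11],[46,0]]
[[27,8],[41,11],[46,0]]
[[27,8],[41,11],[46,0]]
[[27,8],[41,11],[43,12],[50,0]]
[[27,8],[39,11],[43,12],[50,0]]
[[27,8],[39,11],[43,12],[50,0]]
[[27,8],[39,11],[43,12],[50,0]]
[[27,8],[39,12],[50,0]]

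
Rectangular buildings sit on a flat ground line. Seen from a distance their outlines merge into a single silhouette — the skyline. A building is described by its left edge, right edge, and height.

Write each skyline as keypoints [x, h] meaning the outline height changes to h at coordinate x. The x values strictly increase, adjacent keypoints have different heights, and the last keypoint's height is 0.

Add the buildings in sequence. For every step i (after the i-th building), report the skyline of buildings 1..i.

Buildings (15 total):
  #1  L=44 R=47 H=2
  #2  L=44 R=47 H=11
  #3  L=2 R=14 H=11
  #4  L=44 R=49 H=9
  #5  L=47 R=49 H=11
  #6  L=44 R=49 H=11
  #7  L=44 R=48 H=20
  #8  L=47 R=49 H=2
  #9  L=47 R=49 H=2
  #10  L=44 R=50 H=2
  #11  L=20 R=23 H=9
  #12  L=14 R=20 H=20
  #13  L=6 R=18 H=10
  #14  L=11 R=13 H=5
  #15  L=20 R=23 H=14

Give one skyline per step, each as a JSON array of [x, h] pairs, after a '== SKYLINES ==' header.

== SKYLINES ==
[[44,2],[47,0]]
[[44,11],[47,0]]
[[2,11],[14,0],[44,11],[47,0]]
[[2,11],[14,0],[44,11],[47,9],[49,0]]
[[2,11],[14,0],[44,11],[49,0]]
[[2,11],[14,0],[44,11],[49,0]]
[[2,11],[14,0],[44,20],[48,11],[49,0]]
[[2,11],[14,0],[44,20],[48,11],[49,0]]
[[2,11],[14,0],[44,20],[48,11],[49,0]]
[[2,11],[14,0],[44,20],[48,11],[49,2],[50,0]]
[[2,11],[14,0],[20,9],[23,0],[44,20],[48,11],[49,2],[50,0]]
[[2,11],[14,20],[20,9],[23,0],[44,20],[48,11],[49,2],[50,0]]
[[2,11],[14,20],[20,9],[23,0],[44,20],[48,11],[49,2],[50,0]]
[[2,11],[14,20],[20,9],[23,0],[44,20],[48,11],[49,2],[50,0]]
[[2,11],[14,20],[20,14],[23,0],[44,20],[48,11],[49,2],[50,0]]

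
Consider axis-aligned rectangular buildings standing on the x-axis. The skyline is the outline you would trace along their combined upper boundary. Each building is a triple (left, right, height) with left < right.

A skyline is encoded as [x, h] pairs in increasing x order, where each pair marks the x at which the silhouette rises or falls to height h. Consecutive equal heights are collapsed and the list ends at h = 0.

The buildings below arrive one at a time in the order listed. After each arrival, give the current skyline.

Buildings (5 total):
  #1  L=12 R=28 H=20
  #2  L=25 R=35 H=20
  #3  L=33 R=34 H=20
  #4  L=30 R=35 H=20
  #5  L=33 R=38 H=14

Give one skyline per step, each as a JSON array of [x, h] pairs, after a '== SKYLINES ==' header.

== SKYLINES ==
[[12,20],[28,0]]
[[12,20],[35,0]]
[[12,20],[35,0]]
[[12,20],[35,0]]
[[12,20],[35,14],[38,0]]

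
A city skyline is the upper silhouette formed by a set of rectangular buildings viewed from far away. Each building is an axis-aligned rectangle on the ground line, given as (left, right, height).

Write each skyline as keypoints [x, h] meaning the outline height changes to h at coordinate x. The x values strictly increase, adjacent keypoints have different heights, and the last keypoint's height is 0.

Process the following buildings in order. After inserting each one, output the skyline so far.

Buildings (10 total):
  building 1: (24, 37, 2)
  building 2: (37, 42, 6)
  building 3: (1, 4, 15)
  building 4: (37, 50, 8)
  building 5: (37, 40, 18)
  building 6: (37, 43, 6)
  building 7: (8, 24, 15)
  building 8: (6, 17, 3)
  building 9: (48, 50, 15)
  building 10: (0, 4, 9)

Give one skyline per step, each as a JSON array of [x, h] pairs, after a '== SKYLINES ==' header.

== SKYLINES ==
[[24,2],[37,0]]
[[24,2],[37,6],[42,0]]
[[1,15],[4,0],[24,2],[37,6],[42,0]]
[[1,15],[4,0],[24,2],[37,8],[50,0]]
[[1,15],[4,0],[24,2],[37,18],[40,8],[50,0]]
[[1,15],[4,0],[24,2],[37,18],[40,8],[50,0]]
[[1,15],[4,0],[8,15],[24,2],[37,18],[40,8],[50,0]]
[[1,15],[4,0],[6,3],[8,15],[24,2],[37,18],[40,8],[50,0]]
[[1,15],[4,0],[6,3],[8,15],[24,2],[37,18],[40,8],[48,15],[50,0]]
[[0,9],[1,15],[4,0],[6,3],[8,15],[24,2],[37,18],[40,8],[48,15],[50,0]]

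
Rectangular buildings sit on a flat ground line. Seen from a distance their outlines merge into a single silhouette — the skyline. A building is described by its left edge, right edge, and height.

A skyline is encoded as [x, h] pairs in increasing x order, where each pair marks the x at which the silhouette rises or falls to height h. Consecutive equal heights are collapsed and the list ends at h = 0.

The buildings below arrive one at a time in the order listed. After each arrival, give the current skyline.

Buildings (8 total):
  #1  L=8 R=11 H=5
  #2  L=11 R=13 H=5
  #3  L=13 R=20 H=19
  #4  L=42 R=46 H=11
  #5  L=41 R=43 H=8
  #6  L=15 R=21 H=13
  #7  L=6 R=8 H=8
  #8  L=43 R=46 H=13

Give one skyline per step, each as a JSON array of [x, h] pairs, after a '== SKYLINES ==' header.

== SKYLINES ==
[[8,5],[11,0]]
[[8,5],[13,0]]
[[8,5],[13,19],[20,0]]
[[8,5],[13,19],[20,0],[42,11],[46,0]]
[[8,5],[13,19],[20,0],[41,8],[42,11],[46,0]]
[[8,5],[13,19],[20,13],[21,0],[41,8],[42,11],[46,0]]
[[6,8],[8,5],[13,19],[20,13],[21,0],[41,8],[42,11],[46,0]]
[[6,8],[8,5],[13,19],[20,13],[21,0],[41,8],[42,11],[43,13],[46,0]]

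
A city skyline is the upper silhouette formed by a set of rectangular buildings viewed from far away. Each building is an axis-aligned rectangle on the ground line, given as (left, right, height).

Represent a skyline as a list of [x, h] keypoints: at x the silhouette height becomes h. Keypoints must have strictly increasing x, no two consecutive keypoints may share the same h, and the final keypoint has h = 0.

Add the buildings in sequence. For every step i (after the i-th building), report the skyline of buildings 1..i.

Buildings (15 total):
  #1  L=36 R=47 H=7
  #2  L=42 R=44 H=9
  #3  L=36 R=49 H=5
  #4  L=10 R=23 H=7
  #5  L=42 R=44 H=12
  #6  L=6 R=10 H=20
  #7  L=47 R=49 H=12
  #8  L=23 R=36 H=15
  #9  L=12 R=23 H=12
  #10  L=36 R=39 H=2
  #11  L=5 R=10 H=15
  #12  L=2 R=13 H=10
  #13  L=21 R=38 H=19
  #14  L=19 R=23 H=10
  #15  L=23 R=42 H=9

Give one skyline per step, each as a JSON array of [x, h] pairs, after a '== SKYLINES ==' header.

== SKYLINES ==
[[36,7],[47,0]]
[[36,7],[42,9],[44,7],[47,0]]
[[36,7],[42,9],[44,7],[47,5],[49,0]]
[[10,7],[23,0],[36,7],[42,9],[44,7],[47,5],[49,0]]
[[10,7],[23,0],[36,7],[42,12],[44,7],[47,5],[49,0]]
[[6,20],[10,7],[23,0],[36,7],[42,12],[44,7],[47,5],[49,0]]
[[6,20],[10,7],[23,0],[36,7],[42,12],[44,7],[47,12],[49,0]]
[[6,20],[10,7],[23,15],[36,7],[42,12],[44,7],[47,12],[49,0]]
[[6,20],[10,7],[12,12],[23,15],[36,7],[42,12],[44,7],[47,12],[49,0]]
[[6,20],[10,7],[12,12],[23,15],[36,7],[42,12],[44,7],[47,12],[49,0]]
[[5,15],[6,20],[10,7],[12,12],[23,15],[36,7],[42,12],[44,7],[47,12],[49,0]]
[[2,10],[5,15],[6,20],[10,10],[12,12],[23,15],[36,7],[42,12],[44,7],[47,12],[49,0]]
[[2,10],[5,15],[6,20],[10,10],[12,12],[21,19],[38,7],[42,12],[44,7],[47,12],[49,0]]
[[2,10],[5,15],[6,20],[10,10],[12,12],[21,19],[38,7],[42,12],[44,7],[47,12],[49,0]]
[[2,10],[5,15],[6,20],[10,10],[12,12],[21,19],[38,9],[42,12],[44,7],[47,12],[49,0]]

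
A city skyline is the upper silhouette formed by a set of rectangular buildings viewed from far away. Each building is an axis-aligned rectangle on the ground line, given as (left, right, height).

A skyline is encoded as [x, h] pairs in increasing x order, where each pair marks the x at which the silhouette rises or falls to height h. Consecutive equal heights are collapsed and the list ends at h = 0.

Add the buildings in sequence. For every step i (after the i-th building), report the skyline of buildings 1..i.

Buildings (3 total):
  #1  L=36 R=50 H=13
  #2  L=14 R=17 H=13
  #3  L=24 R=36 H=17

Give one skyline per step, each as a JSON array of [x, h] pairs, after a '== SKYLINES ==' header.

== SKYLINES ==
[[36,13],[50,0]]
[[14,13],[17,0],[36,13],[50,0]]
[[14,13],[17,0],[24,17],[36,13],[50,0]]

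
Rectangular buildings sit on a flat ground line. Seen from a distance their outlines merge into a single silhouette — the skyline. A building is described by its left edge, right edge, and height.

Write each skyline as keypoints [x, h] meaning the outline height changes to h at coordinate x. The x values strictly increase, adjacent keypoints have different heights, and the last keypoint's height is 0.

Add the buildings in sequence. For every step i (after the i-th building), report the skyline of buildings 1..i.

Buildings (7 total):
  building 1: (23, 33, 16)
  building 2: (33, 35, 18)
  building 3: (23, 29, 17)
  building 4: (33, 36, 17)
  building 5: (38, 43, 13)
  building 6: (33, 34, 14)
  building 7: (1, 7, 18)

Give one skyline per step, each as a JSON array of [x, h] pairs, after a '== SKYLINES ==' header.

== SKYLINES ==
[[23,16],[33,0]]
[[23,16],[33,18],[35,0]]
[[23,17],[29,16],[33,18],[35,0]]
[[23,17],[29,16],[33,18],[35,17],[36,0]]
[[23,17],[29,16],[33,18],[35,17],[36,0],[38,13],[43,0]]
[[23,17],[29,16],[33,18],[35,17],[36,0],[38,13],[43,0]]
[[1,18],[7,0],[23,17],[29,16],[33,18],[35,17],[36,0],[38,13],[43,0]]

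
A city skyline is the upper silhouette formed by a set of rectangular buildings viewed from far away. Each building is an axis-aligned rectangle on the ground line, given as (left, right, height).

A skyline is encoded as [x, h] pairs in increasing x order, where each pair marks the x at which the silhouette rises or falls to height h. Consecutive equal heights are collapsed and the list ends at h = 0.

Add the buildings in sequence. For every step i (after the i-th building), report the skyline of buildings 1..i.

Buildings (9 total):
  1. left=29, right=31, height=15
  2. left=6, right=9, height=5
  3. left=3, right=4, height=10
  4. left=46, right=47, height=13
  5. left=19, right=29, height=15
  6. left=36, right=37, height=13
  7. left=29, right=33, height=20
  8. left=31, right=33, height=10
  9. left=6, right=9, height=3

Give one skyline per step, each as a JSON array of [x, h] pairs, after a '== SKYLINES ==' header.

== SKYLINES ==
[[29,15],[31,0]]
[[6,5],[9,0],[29,15],[31,0]]
[[3,10],[4,0],[6,5],[9,0],[29,15],[31,0]]
[[3,10],[4,0],[6,5],[9,0],[29,15],[31,0],[46,13],[47,0]]
[[3,10],[4,0],[6,5],[9,0],[19,15],[31,0],[46,13],[47,0]]
[[3,10],[4,0],[6,5],[9,0],[19,15],[31,0],[36,13],[37,0],[46,13],[47,0]]
[[3,10],[4,0],[6,5],[9,0],[19,15],[29,20],[33,0],[36,13],[37,0],[46,13],[47,0]]
[[3,10],[4,0],[6,5],[9,0],[19,15],[29,20],[33,0],[36,13],[37,0],[46,13],[47,0]]
[[3,10],[4,0],[6,5],[9,0],[19,15],[29,20],[33,0],[36,13],[37,0],[46,13],[47,0]]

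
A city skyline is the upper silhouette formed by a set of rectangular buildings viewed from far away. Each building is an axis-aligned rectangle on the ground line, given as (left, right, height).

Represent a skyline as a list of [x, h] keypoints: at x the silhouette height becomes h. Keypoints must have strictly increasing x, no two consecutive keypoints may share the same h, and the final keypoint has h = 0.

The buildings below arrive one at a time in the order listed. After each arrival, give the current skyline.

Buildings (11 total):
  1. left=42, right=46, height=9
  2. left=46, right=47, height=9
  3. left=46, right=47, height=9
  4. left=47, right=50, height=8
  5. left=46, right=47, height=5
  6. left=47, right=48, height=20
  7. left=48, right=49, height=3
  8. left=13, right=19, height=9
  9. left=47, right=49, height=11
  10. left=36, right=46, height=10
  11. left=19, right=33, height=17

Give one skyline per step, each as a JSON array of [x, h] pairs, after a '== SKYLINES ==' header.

== SKYLINES ==
[[42,9],[46,0]]
[[42,9],[47,0]]
[[42,9],[47,0]]
[[42,9],[47,8],[50,0]]
[[42,9],[47,8],[50,0]]
[[42,9],[47,20],[48,8],[50,0]]
[[42,9],[47,20],[48,8],[50,0]]
[[13,9],[19,0],[42,9],[47,20],[48,8],[50,0]]
[[13,9],[19,0],[42,9],[47,20],[48,11],[49,8],[50,0]]
[[13,9],[19,0],[36,10],[46,9],[47,20],[48,11],[49,8],[50,0]]
[[13,9],[19,17],[33,0],[36,10],[46,9],[47,20],[48,11],[49,8],[50,0]]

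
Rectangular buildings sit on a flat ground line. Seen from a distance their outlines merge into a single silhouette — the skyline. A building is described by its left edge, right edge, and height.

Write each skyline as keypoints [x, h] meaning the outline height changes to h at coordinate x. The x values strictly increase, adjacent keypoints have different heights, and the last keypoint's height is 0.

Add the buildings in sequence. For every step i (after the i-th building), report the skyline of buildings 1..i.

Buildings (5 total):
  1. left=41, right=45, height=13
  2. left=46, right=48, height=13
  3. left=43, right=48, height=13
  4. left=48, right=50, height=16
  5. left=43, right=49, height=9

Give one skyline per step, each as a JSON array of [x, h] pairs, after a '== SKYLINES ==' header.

== SKYLINES ==
[[41,13],[45,0]]
[[41,13],[45,0],[46,13],[48,0]]
[[41,13],[48,0]]
[[41,13],[48,16],[50,0]]
[[41,13],[48,16],[50,0]]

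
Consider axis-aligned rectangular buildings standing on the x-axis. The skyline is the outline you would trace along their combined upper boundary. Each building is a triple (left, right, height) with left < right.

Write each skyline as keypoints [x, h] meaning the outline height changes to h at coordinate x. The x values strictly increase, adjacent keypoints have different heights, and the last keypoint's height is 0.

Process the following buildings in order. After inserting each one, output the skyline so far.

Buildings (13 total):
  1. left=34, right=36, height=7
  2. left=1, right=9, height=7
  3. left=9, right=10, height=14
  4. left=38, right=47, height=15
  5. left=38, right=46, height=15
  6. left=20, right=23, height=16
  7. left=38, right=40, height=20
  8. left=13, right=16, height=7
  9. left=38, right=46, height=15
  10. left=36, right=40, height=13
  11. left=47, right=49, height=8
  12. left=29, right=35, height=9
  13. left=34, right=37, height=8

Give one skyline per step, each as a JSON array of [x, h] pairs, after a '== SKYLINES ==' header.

== SKYLINES ==
[[34,7],[36,0]]
[[1,7],[9,0],[34,7],[36,0]]
[[1,7],[9,14],[10,0],[34,7],[36,0]]
[[1,7],[9,14],[10,0],[34,7],[36,0],[38,15],[47,0]]
[[1,7],[9,14],[10,0],[34,7],[36,0],[38,15],[47,0]]
[[1,7],[9,14],[10,0],[20,16],[23,0],[34,7],[36,0],[38,15],[47,0]]
[[1,7],[9,14],[10,0],[20,16],[23,0],[34,7],[36,0],[38,20],[40,15],[47,0]]
[[1,7],[9,14],[10,0],[13,7],[16,0],[20,16],[23,0],[34,7],[36,0],[38,20],[40,15],[47,0]]
[[1,7],[9,14],[10,0],[13,7],[16,0],[20,16],[23,0],[34,7],[36,0],[38,20],[40,15],[47,0]]
[[1,7],[9,14],[10,0],[13,7],[16,0],[20,16],[23,0],[34,7],[36,13],[38,20],[40,15],[47,0]]
[[1,7],[9,14],[10,0],[13,7],[16,0],[20,16],[23,0],[34,7],[36,13],[38,20],[40,15],[47,8],[49,0]]
[[1,7],[9,14],[10,0],[13,7],[16,0],[20,16],[23,0],[29,9],[35,7],[36,13],[38,20],[40,15],[47,8],[49,0]]
[[1,7],[9,14],[10,0],[13,7],[16,0],[20,16],[23,0],[29,9],[35,8],[36,13],[38,20],[40,15],[47,8],[49,0]]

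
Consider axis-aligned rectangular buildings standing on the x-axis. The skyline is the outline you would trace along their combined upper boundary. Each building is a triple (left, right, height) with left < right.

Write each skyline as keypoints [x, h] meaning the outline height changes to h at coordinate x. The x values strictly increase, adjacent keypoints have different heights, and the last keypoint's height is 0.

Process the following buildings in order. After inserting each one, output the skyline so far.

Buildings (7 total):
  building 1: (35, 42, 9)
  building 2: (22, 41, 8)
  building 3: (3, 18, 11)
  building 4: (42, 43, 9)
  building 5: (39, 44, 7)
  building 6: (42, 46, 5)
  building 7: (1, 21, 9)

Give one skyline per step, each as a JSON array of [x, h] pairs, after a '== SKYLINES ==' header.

== SKYLINES ==
[[35,9],[42,0]]
[[22,8],[35,9],[42,0]]
[[3,11],[18,0],[22,8],[35,9],[42,0]]
[[3,11],[18,0],[22,8],[35,9],[43,0]]
[[3,11],[18,0],[22,8],[35,9],[43,7],[44,0]]
[[3,11],[18,0],[22,8],[35,9],[43,7],[44,5],[46,0]]
[[1,9],[3,11],[18,9],[21,0],[22,8],[35,9],[43,7],[44,5],[46,0]]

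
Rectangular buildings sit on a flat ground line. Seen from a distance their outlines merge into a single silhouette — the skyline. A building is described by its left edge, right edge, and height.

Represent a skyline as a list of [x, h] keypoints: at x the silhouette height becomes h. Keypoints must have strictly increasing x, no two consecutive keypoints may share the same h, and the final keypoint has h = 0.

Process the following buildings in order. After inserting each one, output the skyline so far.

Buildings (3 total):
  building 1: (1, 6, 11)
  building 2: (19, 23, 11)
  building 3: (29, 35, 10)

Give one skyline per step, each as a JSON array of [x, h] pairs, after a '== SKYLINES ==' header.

== SKYLINES ==
[[1,11],[6,0]]
[[1,11],[6,0],[19,11],[23,0]]
[[1,11],[6,0],[19,11],[23,0],[29,10],[35,0]]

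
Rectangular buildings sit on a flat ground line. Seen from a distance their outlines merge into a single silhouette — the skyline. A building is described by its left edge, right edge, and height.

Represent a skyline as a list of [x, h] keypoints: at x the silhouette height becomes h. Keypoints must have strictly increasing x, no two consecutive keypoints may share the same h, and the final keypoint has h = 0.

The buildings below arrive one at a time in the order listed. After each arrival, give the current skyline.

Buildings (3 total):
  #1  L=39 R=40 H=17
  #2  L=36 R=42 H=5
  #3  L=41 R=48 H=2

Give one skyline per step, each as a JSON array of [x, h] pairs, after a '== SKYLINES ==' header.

== SKYLINES ==
[[39,17],[40,0]]
[[36,5],[39,17],[40,5],[42,0]]
[[36,5],[39,17],[40,5],[42,2],[48,0]]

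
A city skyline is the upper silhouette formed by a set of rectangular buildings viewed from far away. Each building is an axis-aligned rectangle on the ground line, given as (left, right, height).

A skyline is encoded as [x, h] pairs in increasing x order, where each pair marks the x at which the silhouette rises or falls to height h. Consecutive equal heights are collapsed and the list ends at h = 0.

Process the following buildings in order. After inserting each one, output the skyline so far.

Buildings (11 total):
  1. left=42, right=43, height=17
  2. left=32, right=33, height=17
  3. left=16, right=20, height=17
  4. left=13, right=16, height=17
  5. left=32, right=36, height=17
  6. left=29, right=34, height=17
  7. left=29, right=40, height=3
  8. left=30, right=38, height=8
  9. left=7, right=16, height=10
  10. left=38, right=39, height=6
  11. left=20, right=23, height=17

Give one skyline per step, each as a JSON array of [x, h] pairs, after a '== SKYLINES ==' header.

== SKYLINES ==
[[42,17],[43,0]]
[[32,17],[33,0],[42,17],[43,0]]
[[16,17],[20,0],[32,17],[33,0],[42,17],[43,0]]
[[13,17],[20,0],[32,17],[33,0],[42,17],[43,0]]
[[13,17],[20,0],[32,17],[36,0],[42,17],[43,0]]
[[13,17],[20,0],[29,17],[36,0],[42,17],[43,0]]
[[13,17],[20,0],[29,17],[36,3],[40,0],[42,17],[43,0]]
[[13,17],[20,0],[29,17],[36,8],[38,3],[40,0],[42,17],[43,0]]
[[7,10],[13,17],[20,0],[29,17],[36,8],[38,3],[40,0],[42,17],[43,0]]
[[7,10],[13,17],[20,0],[29,17],[36,8],[38,6],[39,3],[40,0],[42,17],[43,0]]
[[7,10],[13,17],[23,0],[29,17],[36,8],[38,6],[39,3],[40,0],[42,17],[43,0]]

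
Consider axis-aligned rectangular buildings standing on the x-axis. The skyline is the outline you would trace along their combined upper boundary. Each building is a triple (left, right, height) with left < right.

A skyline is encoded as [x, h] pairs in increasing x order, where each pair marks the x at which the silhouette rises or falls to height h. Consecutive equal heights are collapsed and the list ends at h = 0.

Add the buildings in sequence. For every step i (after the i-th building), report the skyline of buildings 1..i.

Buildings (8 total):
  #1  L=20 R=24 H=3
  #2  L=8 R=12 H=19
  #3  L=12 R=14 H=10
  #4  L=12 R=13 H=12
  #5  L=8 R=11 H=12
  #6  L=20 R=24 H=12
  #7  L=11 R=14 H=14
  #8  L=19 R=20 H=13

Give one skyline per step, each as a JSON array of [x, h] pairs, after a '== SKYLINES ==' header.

== SKYLINES ==
[[20,3],[24,0]]
[[8,19],[12,0],[20,3],[24,0]]
[[8,19],[12,10],[14,0],[20,3],[24,0]]
[[8,19],[12,12],[13,10],[14,0],[20,3],[24,0]]
[[8,19],[12,12],[13,10],[14,0],[20,3],[24,0]]
[[8,19],[12,12],[13,10],[14,0],[20,12],[24,0]]
[[8,19],[12,14],[14,0],[20,12],[24,0]]
[[8,19],[12,14],[14,0],[19,13],[20,12],[24,0]]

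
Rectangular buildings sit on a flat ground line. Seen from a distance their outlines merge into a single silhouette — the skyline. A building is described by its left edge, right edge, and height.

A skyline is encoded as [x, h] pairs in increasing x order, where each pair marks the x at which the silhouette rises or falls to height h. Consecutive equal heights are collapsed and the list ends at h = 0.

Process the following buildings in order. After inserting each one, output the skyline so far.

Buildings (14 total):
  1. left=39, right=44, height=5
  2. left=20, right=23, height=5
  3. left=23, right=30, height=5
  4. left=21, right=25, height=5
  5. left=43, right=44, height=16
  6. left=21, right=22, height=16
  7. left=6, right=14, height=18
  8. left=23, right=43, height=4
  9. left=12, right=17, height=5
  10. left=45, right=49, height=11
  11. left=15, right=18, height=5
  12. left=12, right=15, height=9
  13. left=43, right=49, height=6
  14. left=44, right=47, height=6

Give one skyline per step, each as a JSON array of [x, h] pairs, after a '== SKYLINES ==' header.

== SKYLINES ==
[[39,5],[44,0]]
[[20,5],[23,0],[39,5],[44,0]]
[[20,5],[30,0],[39,5],[44,0]]
[[20,5],[30,0],[39,5],[44,0]]
[[20,5],[30,0],[39,5],[43,16],[44,0]]
[[20,5],[21,16],[22,5],[30,0],[39,5],[43,16],[44,0]]
[[6,18],[14,0],[20,5],[21,16],[22,5],[30,0],[39,5],[43,16],[44,0]]
[[6,18],[14,0],[20,5],[21,16],[22,5],[30,4],[39,5],[43,16],[44,0]]
[[6,18],[14,5],[17,0],[20,5],[21,16],[22,5],[30,4],[39,5],[43,16],[44,0]]
[[6,18],[14,5],[17,0],[20,5],[21,16],[22,5],[30,4],[39,5],[43,16],[44,0],[45,11],[49,0]]
[[6,18],[14,5],[18,0],[20,5],[21,16],[22,5],[30,4],[39,5],[43,16],[44,0],[45,11],[49,0]]
[[6,18],[14,9],[15,5],[18,0],[20,5],[21,16],[22,5],[30,4],[39,5],[43,16],[44,0],[45,11],[49,0]]
[[6,18],[14,9],[15,5],[18,0],[20,5],[21,16],[22,5],[30,4],[39,5],[43,16],[44,6],[45,11],[49,0]]
[[6,18],[14,9],[15,5],[18,0],[20,5],[21,16],[22,5],[30,4],[39,5],[43,16],[44,6],[45,11],[49,0]]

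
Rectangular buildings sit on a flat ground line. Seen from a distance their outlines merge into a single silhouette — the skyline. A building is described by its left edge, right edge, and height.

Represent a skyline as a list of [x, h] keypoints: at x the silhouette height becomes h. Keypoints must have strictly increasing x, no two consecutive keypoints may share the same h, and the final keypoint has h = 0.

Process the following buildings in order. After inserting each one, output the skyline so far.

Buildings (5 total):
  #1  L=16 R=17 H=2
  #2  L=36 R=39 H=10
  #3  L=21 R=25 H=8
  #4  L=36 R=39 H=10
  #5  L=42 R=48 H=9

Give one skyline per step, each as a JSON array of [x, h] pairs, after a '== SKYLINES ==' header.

== SKYLINES ==
[[16,2],[17,0]]
[[16,2],[17,0],[36,10],[39,0]]
[[16,2],[17,0],[21,8],[25,0],[36,10],[39,0]]
[[16,2],[17,0],[21,8],[25,0],[36,10],[39,0]]
[[16,2],[17,0],[21,8],[25,0],[36,10],[39,0],[42,9],[48,0]]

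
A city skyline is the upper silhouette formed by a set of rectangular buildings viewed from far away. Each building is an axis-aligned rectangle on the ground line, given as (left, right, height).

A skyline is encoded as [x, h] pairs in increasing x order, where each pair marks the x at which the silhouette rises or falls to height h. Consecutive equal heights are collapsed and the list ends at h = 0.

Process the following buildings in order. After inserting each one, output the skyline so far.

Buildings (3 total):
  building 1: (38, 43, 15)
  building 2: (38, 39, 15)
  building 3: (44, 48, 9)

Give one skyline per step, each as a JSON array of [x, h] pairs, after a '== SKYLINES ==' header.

== SKYLINES ==
[[38,15],[43,0]]
[[38,15],[43,0]]
[[38,15],[43,0],[44,9],[48,0]]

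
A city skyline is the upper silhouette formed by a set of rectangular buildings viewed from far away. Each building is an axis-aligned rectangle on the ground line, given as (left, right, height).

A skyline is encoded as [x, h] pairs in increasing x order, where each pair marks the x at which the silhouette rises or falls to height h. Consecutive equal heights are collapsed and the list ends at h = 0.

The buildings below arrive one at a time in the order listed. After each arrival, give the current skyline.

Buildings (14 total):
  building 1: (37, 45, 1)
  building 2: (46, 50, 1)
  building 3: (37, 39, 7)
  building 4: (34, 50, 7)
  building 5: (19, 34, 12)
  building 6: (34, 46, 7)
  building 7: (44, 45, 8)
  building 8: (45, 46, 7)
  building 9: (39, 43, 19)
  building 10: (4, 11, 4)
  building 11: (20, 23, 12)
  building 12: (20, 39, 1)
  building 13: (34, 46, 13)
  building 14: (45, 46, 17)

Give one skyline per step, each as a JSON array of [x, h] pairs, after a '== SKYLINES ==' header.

== SKYLINES ==
[[37,1],[45,0]]
[[37,1],[45,0],[46,1],[50,0]]
[[37,7],[39,1],[45,0],[46,1],[50,0]]
[[34,7],[50,0]]
[[19,12],[34,7],[50,0]]
[[19,12],[34,7],[50,0]]
[[19,12],[34,7],[44,8],[45,7],[50,0]]
[[19,12],[34,7],[44,8],[45,7],[50,0]]
[[19,12],[34,7],[39,19],[43,7],[44,8],[45,7],[50,0]]
[[4,4],[11,0],[19,12],[34,7],[39,19],[43,7],[44,8],[45,7],[50,0]]
[[4,4],[11,0],[19,12],[34,7],[39,19],[43,7],[44,8],[45,7],[50,0]]
[[4,4],[11,0],[19,12],[34,7],[39,19],[43,7],[44,8],[45,7],[50,0]]
[[4,4],[11,0],[19,12],[34,13],[39,19],[43,13],[46,7],[50,0]]
[[4,4],[11,0],[19,12],[34,13],[39,19],[43,13],[45,17],[46,7],[50,0]]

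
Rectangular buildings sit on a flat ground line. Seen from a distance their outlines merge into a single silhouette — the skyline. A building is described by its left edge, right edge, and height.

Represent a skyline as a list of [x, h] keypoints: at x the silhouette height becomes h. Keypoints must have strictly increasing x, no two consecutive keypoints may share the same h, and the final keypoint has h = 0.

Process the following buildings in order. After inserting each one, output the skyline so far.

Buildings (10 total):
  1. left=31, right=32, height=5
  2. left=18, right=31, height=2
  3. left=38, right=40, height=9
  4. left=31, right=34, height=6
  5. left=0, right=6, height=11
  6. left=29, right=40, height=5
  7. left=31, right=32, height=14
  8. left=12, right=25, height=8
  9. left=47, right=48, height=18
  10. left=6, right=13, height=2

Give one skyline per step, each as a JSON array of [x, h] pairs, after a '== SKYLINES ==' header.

== SKYLINES ==
[[31,5],[32,0]]
[[18,2],[31,5],[32,0]]
[[18,2],[31,5],[32,0],[38,9],[40,0]]
[[18,2],[31,6],[34,0],[38,9],[40,0]]
[[0,11],[6,0],[18,2],[31,6],[34,0],[38,9],[40,0]]
[[0,11],[6,0],[18,2],[29,5],[31,6],[34,5],[38,9],[40,0]]
[[0,11],[6,0],[18,2],[29,5],[31,14],[32,6],[34,5],[38,9],[40,0]]
[[0,11],[6,0],[12,8],[25,2],[29,5],[31,14],[32,6],[34,5],[38,9],[40,0]]
[[0,11],[6,0],[12,8],[25,2],[29,5],[31,14],[32,6],[34,5],[38,9],[40,0],[47,18],[48,0]]
[[0,11],[6,2],[12,8],[25,2],[29,5],[31,14],[32,6],[34,5],[38,9],[40,0],[47,18],[48,0]]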